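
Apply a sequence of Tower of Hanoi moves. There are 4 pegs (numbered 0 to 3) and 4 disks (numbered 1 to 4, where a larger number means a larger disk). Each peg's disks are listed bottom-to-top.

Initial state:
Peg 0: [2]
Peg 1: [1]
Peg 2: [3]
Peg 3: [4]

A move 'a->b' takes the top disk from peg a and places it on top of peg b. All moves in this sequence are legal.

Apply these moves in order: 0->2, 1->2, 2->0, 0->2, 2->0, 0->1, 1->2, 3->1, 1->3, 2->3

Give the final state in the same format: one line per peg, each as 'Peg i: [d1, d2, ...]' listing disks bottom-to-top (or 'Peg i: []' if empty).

Answer: Peg 0: []
Peg 1: []
Peg 2: [3, 2]
Peg 3: [4, 1]

Derivation:
After move 1 (0->2):
Peg 0: []
Peg 1: [1]
Peg 2: [3, 2]
Peg 3: [4]

After move 2 (1->2):
Peg 0: []
Peg 1: []
Peg 2: [3, 2, 1]
Peg 3: [4]

After move 3 (2->0):
Peg 0: [1]
Peg 1: []
Peg 2: [3, 2]
Peg 3: [4]

After move 4 (0->2):
Peg 0: []
Peg 1: []
Peg 2: [3, 2, 1]
Peg 3: [4]

After move 5 (2->0):
Peg 0: [1]
Peg 1: []
Peg 2: [3, 2]
Peg 3: [4]

After move 6 (0->1):
Peg 0: []
Peg 1: [1]
Peg 2: [3, 2]
Peg 3: [4]

After move 7 (1->2):
Peg 0: []
Peg 1: []
Peg 2: [3, 2, 1]
Peg 3: [4]

After move 8 (3->1):
Peg 0: []
Peg 1: [4]
Peg 2: [3, 2, 1]
Peg 3: []

After move 9 (1->3):
Peg 0: []
Peg 1: []
Peg 2: [3, 2, 1]
Peg 3: [4]

After move 10 (2->3):
Peg 0: []
Peg 1: []
Peg 2: [3, 2]
Peg 3: [4, 1]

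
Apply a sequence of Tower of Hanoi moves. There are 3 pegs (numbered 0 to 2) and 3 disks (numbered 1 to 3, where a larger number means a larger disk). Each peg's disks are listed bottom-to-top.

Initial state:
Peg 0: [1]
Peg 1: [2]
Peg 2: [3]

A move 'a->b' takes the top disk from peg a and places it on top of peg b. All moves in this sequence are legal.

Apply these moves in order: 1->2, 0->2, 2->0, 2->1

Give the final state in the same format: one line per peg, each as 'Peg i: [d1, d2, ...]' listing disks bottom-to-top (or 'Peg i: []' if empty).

Answer: Peg 0: [1]
Peg 1: [2]
Peg 2: [3]

Derivation:
After move 1 (1->2):
Peg 0: [1]
Peg 1: []
Peg 2: [3, 2]

After move 2 (0->2):
Peg 0: []
Peg 1: []
Peg 2: [3, 2, 1]

After move 3 (2->0):
Peg 0: [1]
Peg 1: []
Peg 2: [3, 2]

After move 4 (2->1):
Peg 0: [1]
Peg 1: [2]
Peg 2: [3]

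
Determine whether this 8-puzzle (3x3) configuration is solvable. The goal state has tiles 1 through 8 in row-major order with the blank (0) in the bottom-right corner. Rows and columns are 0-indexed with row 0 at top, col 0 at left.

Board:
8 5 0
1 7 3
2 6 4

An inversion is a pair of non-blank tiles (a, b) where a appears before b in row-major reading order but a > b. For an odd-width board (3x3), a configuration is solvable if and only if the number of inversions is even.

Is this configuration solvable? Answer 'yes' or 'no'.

Inversions (pairs i<j in row-major order where tile[i] > tile[j] > 0): 17
17 is odd, so the puzzle is not solvable.

Answer: no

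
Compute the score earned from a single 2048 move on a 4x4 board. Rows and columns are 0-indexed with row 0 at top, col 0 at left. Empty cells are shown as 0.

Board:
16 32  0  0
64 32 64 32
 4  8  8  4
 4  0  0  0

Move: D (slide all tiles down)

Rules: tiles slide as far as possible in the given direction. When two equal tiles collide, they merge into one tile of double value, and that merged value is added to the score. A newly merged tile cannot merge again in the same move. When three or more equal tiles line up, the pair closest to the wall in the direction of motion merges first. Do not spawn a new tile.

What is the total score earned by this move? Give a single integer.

Answer: 72

Derivation:
Slide down:
col 0: [16, 64, 4, 4] -> [0, 16, 64, 8]  score +8 (running 8)
col 1: [32, 32, 8, 0] -> [0, 0, 64, 8]  score +64 (running 72)
col 2: [0, 64, 8, 0] -> [0, 0, 64, 8]  score +0 (running 72)
col 3: [0, 32, 4, 0] -> [0, 0, 32, 4]  score +0 (running 72)
Board after move:
 0  0  0  0
16  0  0  0
64 64 64 32
 8  8  8  4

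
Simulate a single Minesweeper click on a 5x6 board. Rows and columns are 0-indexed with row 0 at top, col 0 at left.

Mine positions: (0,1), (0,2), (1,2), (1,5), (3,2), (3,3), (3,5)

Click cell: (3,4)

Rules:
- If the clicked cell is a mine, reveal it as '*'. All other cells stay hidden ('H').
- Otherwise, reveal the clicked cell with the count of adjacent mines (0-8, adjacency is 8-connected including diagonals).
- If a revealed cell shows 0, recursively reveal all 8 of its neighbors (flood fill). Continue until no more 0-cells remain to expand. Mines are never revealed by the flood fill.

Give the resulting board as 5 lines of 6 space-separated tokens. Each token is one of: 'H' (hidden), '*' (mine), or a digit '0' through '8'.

H H H H H H
H H H H H H
H H H H H H
H H H H 2 H
H H H H H H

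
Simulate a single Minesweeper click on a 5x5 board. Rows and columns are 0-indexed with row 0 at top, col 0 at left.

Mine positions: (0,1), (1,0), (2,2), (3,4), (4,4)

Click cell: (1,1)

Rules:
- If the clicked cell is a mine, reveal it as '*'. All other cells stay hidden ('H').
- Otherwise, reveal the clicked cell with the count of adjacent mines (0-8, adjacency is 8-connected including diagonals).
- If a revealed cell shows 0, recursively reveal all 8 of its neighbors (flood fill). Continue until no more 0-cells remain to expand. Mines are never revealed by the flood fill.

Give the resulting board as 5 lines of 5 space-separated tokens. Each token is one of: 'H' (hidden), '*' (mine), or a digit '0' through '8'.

H H H H H
H 3 H H H
H H H H H
H H H H H
H H H H H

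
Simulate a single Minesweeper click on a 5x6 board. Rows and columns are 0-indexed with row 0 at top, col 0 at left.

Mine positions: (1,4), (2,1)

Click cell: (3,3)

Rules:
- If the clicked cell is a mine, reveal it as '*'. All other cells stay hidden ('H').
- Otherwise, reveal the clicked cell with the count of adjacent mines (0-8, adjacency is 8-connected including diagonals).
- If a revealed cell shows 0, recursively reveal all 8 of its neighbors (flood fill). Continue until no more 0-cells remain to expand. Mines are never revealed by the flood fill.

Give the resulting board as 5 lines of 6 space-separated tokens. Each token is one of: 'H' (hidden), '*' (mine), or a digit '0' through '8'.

H H H H H H
H H H H H H
H H 1 1 1 1
1 1 1 0 0 0
0 0 0 0 0 0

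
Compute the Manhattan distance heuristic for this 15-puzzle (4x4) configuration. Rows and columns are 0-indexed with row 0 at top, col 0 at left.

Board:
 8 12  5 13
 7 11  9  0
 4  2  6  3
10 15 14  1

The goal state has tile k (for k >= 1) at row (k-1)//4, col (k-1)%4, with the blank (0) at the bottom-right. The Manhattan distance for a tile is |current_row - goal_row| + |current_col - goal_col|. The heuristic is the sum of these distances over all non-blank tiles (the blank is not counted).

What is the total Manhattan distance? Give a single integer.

Tile 8: (0,0)->(1,3) = 4
Tile 12: (0,1)->(2,3) = 4
Tile 5: (0,2)->(1,0) = 3
Tile 13: (0,3)->(3,0) = 6
Tile 7: (1,0)->(1,2) = 2
Tile 11: (1,1)->(2,2) = 2
Tile 9: (1,2)->(2,0) = 3
Tile 4: (2,0)->(0,3) = 5
Tile 2: (2,1)->(0,1) = 2
Tile 6: (2,2)->(1,1) = 2
Tile 3: (2,3)->(0,2) = 3
Tile 10: (3,0)->(2,1) = 2
Tile 15: (3,1)->(3,2) = 1
Tile 14: (3,2)->(3,1) = 1
Tile 1: (3,3)->(0,0) = 6
Sum: 4 + 4 + 3 + 6 + 2 + 2 + 3 + 5 + 2 + 2 + 3 + 2 + 1 + 1 + 6 = 46

Answer: 46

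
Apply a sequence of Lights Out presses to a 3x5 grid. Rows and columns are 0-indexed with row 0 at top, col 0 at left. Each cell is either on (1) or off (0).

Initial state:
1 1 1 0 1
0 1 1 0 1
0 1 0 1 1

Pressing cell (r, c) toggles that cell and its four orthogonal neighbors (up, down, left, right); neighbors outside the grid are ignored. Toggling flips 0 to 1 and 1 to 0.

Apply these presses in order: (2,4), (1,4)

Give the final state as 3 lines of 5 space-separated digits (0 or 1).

Answer: 1 1 1 0 0
0 1 1 1 1
0 1 0 0 1

Derivation:
After press 1 at (2,4):
1 1 1 0 1
0 1 1 0 0
0 1 0 0 0

After press 2 at (1,4):
1 1 1 0 0
0 1 1 1 1
0 1 0 0 1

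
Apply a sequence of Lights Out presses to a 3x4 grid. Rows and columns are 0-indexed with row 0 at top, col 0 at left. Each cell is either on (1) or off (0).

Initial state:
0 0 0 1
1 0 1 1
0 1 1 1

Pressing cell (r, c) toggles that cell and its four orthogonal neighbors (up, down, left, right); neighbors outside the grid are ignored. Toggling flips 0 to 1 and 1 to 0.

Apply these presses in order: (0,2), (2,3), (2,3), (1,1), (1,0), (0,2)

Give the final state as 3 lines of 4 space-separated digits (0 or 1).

Answer: 1 1 0 1
1 0 0 1
1 0 1 1

Derivation:
After press 1 at (0,2):
0 1 1 0
1 0 0 1
0 1 1 1

After press 2 at (2,3):
0 1 1 0
1 0 0 0
0 1 0 0

After press 3 at (2,3):
0 1 1 0
1 0 0 1
0 1 1 1

After press 4 at (1,1):
0 0 1 0
0 1 1 1
0 0 1 1

After press 5 at (1,0):
1 0 1 0
1 0 1 1
1 0 1 1

After press 6 at (0,2):
1 1 0 1
1 0 0 1
1 0 1 1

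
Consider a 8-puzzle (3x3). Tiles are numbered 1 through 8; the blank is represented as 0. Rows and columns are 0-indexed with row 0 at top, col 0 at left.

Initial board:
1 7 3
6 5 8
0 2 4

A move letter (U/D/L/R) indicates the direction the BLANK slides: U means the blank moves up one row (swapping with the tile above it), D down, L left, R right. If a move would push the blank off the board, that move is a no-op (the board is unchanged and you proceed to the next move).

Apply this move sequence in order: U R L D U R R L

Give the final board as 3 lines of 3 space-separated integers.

Answer: 1 7 3
5 0 8
6 2 4

Derivation:
After move 1 (U):
1 7 3
0 5 8
6 2 4

After move 2 (R):
1 7 3
5 0 8
6 2 4

After move 3 (L):
1 7 3
0 5 8
6 2 4

After move 4 (D):
1 7 3
6 5 8
0 2 4

After move 5 (U):
1 7 3
0 5 8
6 2 4

After move 6 (R):
1 7 3
5 0 8
6 2 4

After move 7 (R):
1 7 3
5 8 0
6 2 4

After move 8 (L):
1 7 3
5 0 8
6 2 4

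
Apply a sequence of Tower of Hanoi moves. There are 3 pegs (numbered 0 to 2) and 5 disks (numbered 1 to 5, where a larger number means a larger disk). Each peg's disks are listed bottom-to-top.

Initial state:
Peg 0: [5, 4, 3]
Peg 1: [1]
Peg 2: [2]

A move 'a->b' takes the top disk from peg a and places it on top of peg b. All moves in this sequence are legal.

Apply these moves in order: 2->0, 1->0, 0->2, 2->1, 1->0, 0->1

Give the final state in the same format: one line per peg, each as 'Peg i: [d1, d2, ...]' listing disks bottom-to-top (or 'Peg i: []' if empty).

After move 1 (2->0):
Peg 0: [5, 4, 3, 2]
Peg 1: [1]
Peg 2: []

After move 2 (1->0):
Peg 0: [5, 4, 3, 2, 1]
Peg 1: []
Peg 2: []

After move 3 (0->2):
Peg 0: [5, 4, 3, 2]
Peg 1: []
Peg 2: [1]

After move 4 (2->1):
Peg 0: [5, 4, 3, 2]
Peg 1: [1]
Peg 2: []

After move 5 (1->0):
Peg 0: [5, 4, 3, 2, 1]
Peg 1: []
Peg 2: []

After move 6 (0->1):
Peg 0: [5, 4, 3, 2]
Peg 1: [1]
Peg 2: []

Answer: Peg 0: [5, 4, 3, 2]
Peg 1: [1]
Peg 2: []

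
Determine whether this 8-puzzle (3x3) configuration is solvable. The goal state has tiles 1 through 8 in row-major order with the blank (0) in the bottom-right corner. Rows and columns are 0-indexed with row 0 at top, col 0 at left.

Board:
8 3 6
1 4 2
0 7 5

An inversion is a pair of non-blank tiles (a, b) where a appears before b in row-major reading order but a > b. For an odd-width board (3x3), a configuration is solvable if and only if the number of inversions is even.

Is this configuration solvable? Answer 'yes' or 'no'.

Answer: no

Derivation:
Inversions (pairs i<j in row-major order where tile[i] > tile[j] > 0): 15
15 is odd, so the puzzle is not solvable.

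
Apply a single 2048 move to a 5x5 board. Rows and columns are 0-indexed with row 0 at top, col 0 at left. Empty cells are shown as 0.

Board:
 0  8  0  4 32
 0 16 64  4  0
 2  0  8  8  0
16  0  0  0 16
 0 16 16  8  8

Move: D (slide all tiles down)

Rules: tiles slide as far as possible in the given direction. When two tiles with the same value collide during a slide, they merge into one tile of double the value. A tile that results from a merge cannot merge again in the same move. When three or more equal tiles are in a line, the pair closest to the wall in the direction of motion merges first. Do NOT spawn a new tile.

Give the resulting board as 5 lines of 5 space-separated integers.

Slide down:
col 0: [0, 0, 2, 16, 0] -> [0, 0, 0, 2, 16]
col 1: [8, 16, 0, 0, 16] -> [0, 0, 0, 8, 32]
col 2: [0, 64, 8, 0, 16] -> [0, 0, 64, 8, 16]
col 3: [4, 4, 8, 0, 8] -> [0, 0, 0, 8, 16]
col 4: [32, 0, 0, 16, 8] -> [0, 0, 32, 16, 8]

Answer:  0  0  0  0  0
 0  0  0  0  0
 0  0 64  0 32
 2  8  8  8 16
16 32 16 16  8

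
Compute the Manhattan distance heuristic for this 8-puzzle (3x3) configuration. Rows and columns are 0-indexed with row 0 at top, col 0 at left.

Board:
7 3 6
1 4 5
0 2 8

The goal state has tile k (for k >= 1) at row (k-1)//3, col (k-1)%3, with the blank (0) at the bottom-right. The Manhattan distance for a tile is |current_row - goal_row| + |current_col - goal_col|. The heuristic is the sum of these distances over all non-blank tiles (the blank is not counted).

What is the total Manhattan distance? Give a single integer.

Tile 7: (0,0)->(2,0) = 2
Tile 3: (0,1)->(0,2) = 1
Tile 6: (0,2)->(1,2) = 1
Tile 1: (1,0)->(0,0) = 1
Tile 4: (1,1)->(1,0) = 1
Tile 5: (1,2)->(1,1) = 1
Tile 2: (2,1)->(0,1) = 2
Tile 8: (2,2)->(2,1) = 1
Sum: 2 + 1 + 1 + 1 + 1 + 1 + 2 + 1 = 10

Answer: 10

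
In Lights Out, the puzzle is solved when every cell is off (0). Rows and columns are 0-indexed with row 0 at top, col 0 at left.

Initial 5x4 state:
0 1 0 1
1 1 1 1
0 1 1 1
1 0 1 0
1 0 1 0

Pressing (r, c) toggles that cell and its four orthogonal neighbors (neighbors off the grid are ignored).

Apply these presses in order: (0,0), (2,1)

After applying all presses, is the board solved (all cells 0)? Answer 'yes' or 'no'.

Answer: no

Derivation:
After press 1 at (0,0):
1 0 0 1
0 1 1 1
0 1 1 1
1 0 1 0
1 0 1 0

After press 2 at (2,1):
1 0 0 1
0 0 1 1
1 0 0 1
1 1 1 0
1 0 1 0

Lights still on: 11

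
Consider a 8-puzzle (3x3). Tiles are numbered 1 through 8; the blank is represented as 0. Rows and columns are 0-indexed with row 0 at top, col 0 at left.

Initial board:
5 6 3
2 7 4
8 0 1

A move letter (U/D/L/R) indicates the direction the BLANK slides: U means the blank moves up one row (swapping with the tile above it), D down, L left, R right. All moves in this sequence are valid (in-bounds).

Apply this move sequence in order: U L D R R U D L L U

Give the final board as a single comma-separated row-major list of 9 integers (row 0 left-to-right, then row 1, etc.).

Answer: 5, 6, 3, 0, 2, 4, 8, 7, 1

Derivation:
After move 1 (U):
5 6 3
2 0 4
8 7 1

After move 2 (L):
5 6 3
0 2 4
8 7 1

After move 3 (D):
5 6 3
8 2 4
0 7 1

After move 4 (R):
5 6 3
8 2 4
7 0 1

After move 5 (R):
5 6 3
8 2 4
7 1 0

After move 6 (U):
5 6 3
8 2 0
7 1 4

After move 7 (D):
5 6 3
8 2 4
7 1 0

After move 8 (L):
5 6 3
8 2 4
7 0 1

After move 9 (L):
5 6 3
8 2 4
0 7 1

After move 10 (U):
5 6 3
0 2 4
8 7 1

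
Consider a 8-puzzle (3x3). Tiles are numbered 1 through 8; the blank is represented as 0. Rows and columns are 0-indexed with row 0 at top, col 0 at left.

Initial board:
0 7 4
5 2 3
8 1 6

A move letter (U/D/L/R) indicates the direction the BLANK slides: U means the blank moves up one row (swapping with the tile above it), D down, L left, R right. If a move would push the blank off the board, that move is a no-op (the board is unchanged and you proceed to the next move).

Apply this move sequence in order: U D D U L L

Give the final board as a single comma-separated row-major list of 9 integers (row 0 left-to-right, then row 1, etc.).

Answer: 5, 7, 4, 0, 2, 3, 8, 1, 6

Derivation:
After move 1 (U):
0 7 4
5 2 3
8 1 6

After move 2 (D):
5 7 4
0 2 3
8 1 6

After move 3 (D):
5 7 4
8 2 3
0 1 6

After move 4 (U):
5 7 4
0 2 3
8 1 6

After move 5 (L):
5 7 4
0 2 3
8 1 6

After move 6 (L):
5 7 4
0 2 3
8 1 6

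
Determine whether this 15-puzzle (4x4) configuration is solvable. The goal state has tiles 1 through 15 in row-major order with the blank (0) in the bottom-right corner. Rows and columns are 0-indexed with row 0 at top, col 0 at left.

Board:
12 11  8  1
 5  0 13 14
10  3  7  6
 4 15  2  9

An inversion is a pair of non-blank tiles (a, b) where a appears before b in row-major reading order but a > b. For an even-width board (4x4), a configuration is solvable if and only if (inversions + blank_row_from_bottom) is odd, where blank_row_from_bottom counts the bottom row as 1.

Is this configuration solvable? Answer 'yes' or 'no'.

Answer: yes

Derivation:
Inversions: 60
Blank is in row 1 (0-indexed from top), which is row 3 counting from the bottom (bottom = 1).
60 + 3 = 63, which is odd, so the puzzle is solvable.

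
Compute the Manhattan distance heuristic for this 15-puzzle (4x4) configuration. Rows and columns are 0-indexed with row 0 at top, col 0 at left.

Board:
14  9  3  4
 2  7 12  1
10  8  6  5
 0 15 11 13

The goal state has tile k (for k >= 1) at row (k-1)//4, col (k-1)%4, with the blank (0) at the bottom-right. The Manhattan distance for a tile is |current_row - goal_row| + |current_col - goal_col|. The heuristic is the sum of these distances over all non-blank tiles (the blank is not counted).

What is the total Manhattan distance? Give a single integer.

Answer: 31

Derivation:
Tile 14: at (0,0), goal (3,1), distance |0-3|+|0-1| = 4
Tile 9: at (0,1), goal (2,0), distance |0-2|+|1-0| = 3
Tile 3: at (0,2), goal (0,2), distance |0-0|+|2-2| = 0
Tile 4: at (0,3), goal (0,3), distance |0-0|+|3-3| = 0
Tile 2: at (1,0), goal (0,1), distance |1-0|+|0-1| = 2
Tile 7: at (1,1), goal (1,2), distance |1-1|+|1-2| = 1
Tile 12: at (1,2), goal (2,3), distance |1-2|+|2-3| = 2
Tile 1: at (1,3), goal (0,0), distance |1-0|+|3-0| = 4
Tile 10: at (2,0), goal (2,1), distance |2-2|+|0-1| = 1
Tile 8: at (2,1), goal (1,3), distance |2-1|+|1-3| = 3
Tile 6: at (2,2), goal (1,1), distance |2-1|+|2-1| = 2
Tile 5: at (2,3), goal (1,0), distance |2-1|+|3-0| = 4
Tile 15: at (3,1), goal (3,2), distance |3-3|+|1-2| = 1
Tile 11: at (3,2), goal (2,2), distance |3-2|+|2-2| = 1
Tile 13: at (3,3), goal (3,0), distance |3-3|+|3-0| = 3
Sum: 4 + 3 + 0 + 0 + 2 + 1 + 2 + 4 + 1 + 3 + 2 + 4 + 1 + 1 + 3 = 31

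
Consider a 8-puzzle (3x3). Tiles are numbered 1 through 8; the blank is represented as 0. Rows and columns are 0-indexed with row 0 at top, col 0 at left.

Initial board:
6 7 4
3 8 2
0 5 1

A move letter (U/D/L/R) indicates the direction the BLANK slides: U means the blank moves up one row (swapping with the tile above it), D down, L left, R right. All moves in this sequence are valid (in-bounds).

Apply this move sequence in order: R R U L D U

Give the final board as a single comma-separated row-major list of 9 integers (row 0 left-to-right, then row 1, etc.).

After move 1 (R):
6 7 4
3 8 2
5 0 1

After move 2 (R):
6 7 4
3 8 2
5 1 0

After move 3 (U):
6 7 4
3 8 0
5 1 2

After move 4 (L):
6 7 4
3 0 8
5 1 2

After move 5 (D):
6 7 4
3 1 8
5 0 2

After move 6 (U):
6 7 4
3 0 8
5 1 2

Answer: 6, 7, 4, 3, 0, 8, 5, 1, 2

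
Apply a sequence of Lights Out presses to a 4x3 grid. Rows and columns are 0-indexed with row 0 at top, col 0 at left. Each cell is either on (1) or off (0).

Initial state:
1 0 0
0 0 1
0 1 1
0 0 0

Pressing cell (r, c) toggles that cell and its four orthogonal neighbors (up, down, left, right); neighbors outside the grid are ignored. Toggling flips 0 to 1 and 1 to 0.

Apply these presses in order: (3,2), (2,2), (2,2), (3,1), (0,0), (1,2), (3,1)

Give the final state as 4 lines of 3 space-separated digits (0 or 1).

Answer: 0 1 1
1 1 0
0 1 1
0 1 1

Derivation:
After press 1 at (3,2):
1 0 0
0 0 1
0 1 0
0 1 1

After press 2 at (2,2):
1 0 0
0 0 0
0 0 1
0 1 0

After press 3 at (2,2):
1 0 0
0 0 1
0 1 0
0 1 1

After press 4 at (3,1):
1 0 0
0 0 1
0 0 0
1 0 0

After press 5 at (0,0):
0 1 0
1 0 1
0 0 0
1 0 0

After press 6 at (1,2):
0 1 1
1 1 0
0 0 1
1 0 0

After press 7 at (3,1):
0 1 1
1 1 0
0 1 1
0 1 1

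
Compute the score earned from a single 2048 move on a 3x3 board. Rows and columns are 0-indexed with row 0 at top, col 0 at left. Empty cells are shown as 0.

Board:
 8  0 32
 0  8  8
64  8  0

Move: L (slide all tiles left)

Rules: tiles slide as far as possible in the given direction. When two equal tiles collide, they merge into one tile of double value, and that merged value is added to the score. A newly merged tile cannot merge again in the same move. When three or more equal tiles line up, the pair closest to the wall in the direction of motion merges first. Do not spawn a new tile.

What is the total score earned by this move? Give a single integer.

Slide left:
row 0: [8, 0, 32] -> [8, 32, 0]  score +0 (running 0)
row 1: [0, 8, 8] -> [16, 0, 0]  score +16 (running 16)
row 2: [64, 8, 0] -> [64, 8, 0]  score +0 (running 16)
Board after move:
 8 32  0
16  0  0
64  8  0

Answer: 16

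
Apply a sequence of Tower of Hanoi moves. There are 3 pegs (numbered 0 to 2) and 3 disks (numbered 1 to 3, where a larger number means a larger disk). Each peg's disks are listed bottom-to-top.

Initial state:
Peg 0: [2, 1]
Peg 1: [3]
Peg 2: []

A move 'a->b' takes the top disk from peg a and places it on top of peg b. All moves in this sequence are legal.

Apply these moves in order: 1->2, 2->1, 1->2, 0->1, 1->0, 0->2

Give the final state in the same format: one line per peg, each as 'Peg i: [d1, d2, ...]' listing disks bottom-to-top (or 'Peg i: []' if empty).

After move 1 (1->2):
Peg 0: [2, 1]
Peg 1: []
Peg 2: [3]

After move 2 (2->1):
Peg 0: [2, 1]
Peg 1: [3]
Peg 2: []

After move 3 (1->2):
Peg 0: [2, 1]
Peg 1: []
Peg 2: [3]

After move 4 (0->1):
Peg 0: [2]
Peg 1: [1]
Peg 2: [3]

After move 5 (1->0):
Peg 0: [2, 1]
Peg 1: []
Peg 2: [3]

After move 6 (0->2):
Peg 0: [2]
Peg 1: []
Peg 2: [3, 1]

Answer: Peg 0: [2]
Peg 1: []
Peg 2: [3, 1]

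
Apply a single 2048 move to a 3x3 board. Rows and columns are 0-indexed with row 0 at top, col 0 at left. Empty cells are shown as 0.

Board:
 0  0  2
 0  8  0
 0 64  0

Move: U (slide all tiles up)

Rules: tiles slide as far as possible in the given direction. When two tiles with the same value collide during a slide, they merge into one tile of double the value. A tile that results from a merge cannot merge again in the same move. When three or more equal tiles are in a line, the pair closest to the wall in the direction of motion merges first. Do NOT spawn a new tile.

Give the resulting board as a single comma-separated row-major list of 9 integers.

Answer: 0, 8, 2, 0, 64, 0, 0, 0, 0

Derivation:
Slide up:
col 0: [0, 0, 0] -> [0, 0, 0]
col 1: [0, 8, 64] -> [8, 64, 0]
col 2: [2, 0, 0] -> [2, 0, 0]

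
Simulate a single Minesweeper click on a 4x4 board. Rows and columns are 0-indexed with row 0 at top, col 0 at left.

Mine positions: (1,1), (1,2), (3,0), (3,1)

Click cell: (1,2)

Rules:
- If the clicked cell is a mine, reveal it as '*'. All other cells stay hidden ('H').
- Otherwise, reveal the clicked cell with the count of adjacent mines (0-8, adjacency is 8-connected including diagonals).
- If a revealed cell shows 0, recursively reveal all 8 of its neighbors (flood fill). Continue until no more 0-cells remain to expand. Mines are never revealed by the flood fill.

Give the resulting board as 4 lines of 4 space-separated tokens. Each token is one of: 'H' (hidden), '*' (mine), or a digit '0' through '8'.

H H H H
H H * H
H H H H
H H H H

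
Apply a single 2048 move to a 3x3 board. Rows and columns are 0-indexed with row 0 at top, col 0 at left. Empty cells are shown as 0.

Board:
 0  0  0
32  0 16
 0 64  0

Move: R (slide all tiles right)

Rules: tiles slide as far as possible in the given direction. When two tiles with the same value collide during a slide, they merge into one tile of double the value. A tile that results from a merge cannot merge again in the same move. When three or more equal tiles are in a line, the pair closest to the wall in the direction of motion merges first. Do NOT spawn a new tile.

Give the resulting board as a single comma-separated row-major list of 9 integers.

Answer: 0, 0, 0, 0, 32, 16, 0, 0, 64

Derivation:
Slide right:
row 0: [0, 0, 0] -> [0, 0, 0]
row 1: [32, 0, 16] -> [0, 32, 16]
row 2: [0, 64, 0] -> [0, 0, 64]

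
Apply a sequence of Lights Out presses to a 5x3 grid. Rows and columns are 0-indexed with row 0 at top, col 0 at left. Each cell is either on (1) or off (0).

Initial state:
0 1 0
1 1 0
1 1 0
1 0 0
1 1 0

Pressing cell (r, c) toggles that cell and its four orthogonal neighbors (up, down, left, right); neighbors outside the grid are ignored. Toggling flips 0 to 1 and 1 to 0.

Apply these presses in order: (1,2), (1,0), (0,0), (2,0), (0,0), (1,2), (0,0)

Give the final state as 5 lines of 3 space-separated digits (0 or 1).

After press 1 at (1,2):
0 1 1
1 0 1
1 1 1
1 0 0
1 1 0

After press 2 at (1,0):
1 1 1
0 1 1
0 1 1
1 0 0
1 1 0

After press 3 at (0,0):
0 0 1
1 1 1
0 1 1
1 0 0
1 1 0

After press 4 at (2,0):
0 0 1
0 1 1
1 0 1
0 0 0
1 1 0

After press 5 at (0,0):
1 1 1
1 1 1
1 0 1
0 0 0
1 1 0

After press 6 at (1,2):
1 1 0
1 0 0
1 0 0
0 0 0
1 1 0

After press 7 at (0,0):
0 0 0
0 0 0
1 0 0
0 0 0
1 1 0

Answer: 0 0 0
0 0 0
1 0 0
0 0 0
1 1 0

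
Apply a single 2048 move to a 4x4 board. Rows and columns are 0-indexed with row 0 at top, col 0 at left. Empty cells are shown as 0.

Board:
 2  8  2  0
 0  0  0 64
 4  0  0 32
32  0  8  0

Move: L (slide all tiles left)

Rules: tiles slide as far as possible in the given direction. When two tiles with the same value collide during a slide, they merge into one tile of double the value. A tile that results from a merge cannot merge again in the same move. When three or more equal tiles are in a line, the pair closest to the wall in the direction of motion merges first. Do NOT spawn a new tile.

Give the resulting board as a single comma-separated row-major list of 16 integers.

Answer: 2, 8, 2, 0, 64, 0, 0, 0, 4, 32, 0, 0, 32, 8, 0, 0

Derivation:
Slide left:
row 0: [2, 8, 2, 0] -> [2, 8, 2, 0]
row 1: [0, 0, 0, 64] -> [64, 0, 0, 0]
row 2: [4, 0, 0, 32] -> [4, 32, 0, 0]
row 3: [32, 0, 8, 0] -> [32, 8, 0, 0]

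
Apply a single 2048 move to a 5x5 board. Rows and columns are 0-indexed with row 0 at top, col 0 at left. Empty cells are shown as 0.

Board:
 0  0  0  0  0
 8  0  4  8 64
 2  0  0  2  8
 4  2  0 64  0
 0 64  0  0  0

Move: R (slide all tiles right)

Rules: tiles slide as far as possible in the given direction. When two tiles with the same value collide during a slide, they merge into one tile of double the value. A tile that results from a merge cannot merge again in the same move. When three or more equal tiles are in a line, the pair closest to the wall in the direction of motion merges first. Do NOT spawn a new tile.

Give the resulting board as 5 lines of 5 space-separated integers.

Answer:  0  0  0  0  0
 0  8  4  8 64
 0  0  0  4  8
 0  0  4  2 64
 0  0  0  0 64

Derivation:
Slide right:
row 0: [0, 0, 0, 0, 0] -> [0, 0, 0, 0, 0]
row 1: [8, 0, 4, 8, 64] -> [0, 8, 4, 8, 64]
row 2: [2, 0, 0, 2, 8] -> [0, 0, 0, 4, 8]
row 3: [4, 2, 0, 64, 0] -> [0, 0, 4, 2, 64]
row 4: [0, 64, 0, 0, 0] -> [0, 0, 0, 0, 64]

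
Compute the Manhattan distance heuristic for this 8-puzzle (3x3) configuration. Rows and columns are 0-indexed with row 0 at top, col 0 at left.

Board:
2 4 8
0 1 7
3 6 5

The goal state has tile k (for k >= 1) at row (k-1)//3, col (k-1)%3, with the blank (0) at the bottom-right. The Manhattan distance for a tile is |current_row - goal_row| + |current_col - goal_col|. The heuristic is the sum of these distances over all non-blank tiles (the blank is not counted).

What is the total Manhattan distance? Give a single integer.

Answer: 19

Derivation:
Tile 2: at (0,0), goal (0,1), distance |0-0|+|0-1| = 1
Tile 4: at (0,1), goal (1,0), distance |0-1|+|1-0| = 2
Tile 8: at (0,2), goal (2,1), distance |0-2|+|2-1| = 3
Tile 1: at (1,1), goal (0,0), distance |1-0|+|1-0| = 2
Tile 7: at (1,2), goal (2,0), distance |1-2|+|2-0| = 3
Tile 3: at (2,0), goal (0,2), distance |2-0|+|0-2| = 4
Tile 6: at (2,1), goal (1,2), distance |2-1|+|1-2| = 2
Tile 5: at (2,2), goal (1,1), distance |2-1|+|2-1| = 2
Sum: 1 + 2 + 3 + 2 + 3 + 4 + 2 + 2 = 19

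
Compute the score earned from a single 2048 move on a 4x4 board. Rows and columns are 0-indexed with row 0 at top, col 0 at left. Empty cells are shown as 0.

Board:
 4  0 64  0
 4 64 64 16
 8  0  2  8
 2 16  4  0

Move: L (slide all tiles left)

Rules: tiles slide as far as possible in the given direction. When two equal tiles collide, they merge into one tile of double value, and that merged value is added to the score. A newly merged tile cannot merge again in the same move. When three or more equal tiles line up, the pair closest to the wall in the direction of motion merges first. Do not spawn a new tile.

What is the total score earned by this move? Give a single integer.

Slide left:
row 0: [4, 0, 64, 0] -> [4, 64, 0, 0]  score +0 (running 0)
row 1: [4, 64, 64, 16] -> [4, 128, 16, 0]  score +128 (running 128)
row 2: [8, 0, 2, 8] -> [8, 2, 8, 0]  score +0 (running 128)
row 3: [2, 16, 4, 0] -> [2, 16, 4, 0]  score +0 (running 128)
Board after move:
  4  64   0   0
  4 128  16   0
  8   2   8   0
  2  16   4   0

Answer: 128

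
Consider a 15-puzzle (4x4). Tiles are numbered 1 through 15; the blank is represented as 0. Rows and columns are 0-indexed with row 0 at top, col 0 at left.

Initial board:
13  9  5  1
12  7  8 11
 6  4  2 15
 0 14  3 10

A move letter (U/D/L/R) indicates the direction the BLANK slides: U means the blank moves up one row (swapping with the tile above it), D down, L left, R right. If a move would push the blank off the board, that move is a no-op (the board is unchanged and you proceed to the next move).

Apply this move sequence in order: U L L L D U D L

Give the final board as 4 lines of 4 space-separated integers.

After move 1 (U):
13  9  5  1
12  7  8 11
 0  4  2 15
 6 14  3 10

After move 2 (L):
13  9  5  1
12  7  8 11
 0  4  2 15
 6 14  3 10

After move 3 (L):
13  9  5  1
12  7  8 11
 0  4  2 15
 6 14  3 10

After move 4 (L):
13  9  5  1
12  7  8 11
 0  4  2 15
 6 14  3 10

After move 5 (D):
13  9  5  1
12  7  8 11
 6  4  2 15
 0 14  3 10

After move 6 (U):
13  9  5  1
12  7  8 11
 0  4  2 15
 6 14  3 10

After move 7 (D):
13  9  5  1
12  7  8 11
 6  4  2 15
 0 14  3 10

After move 8 (L):
13  9  5  1
12  7  8 11
 6  4  2 15
 0 14  3 10

Answer: 13  9  5  1
12  7  8 11
 6  4  2 15
 0 14  3 10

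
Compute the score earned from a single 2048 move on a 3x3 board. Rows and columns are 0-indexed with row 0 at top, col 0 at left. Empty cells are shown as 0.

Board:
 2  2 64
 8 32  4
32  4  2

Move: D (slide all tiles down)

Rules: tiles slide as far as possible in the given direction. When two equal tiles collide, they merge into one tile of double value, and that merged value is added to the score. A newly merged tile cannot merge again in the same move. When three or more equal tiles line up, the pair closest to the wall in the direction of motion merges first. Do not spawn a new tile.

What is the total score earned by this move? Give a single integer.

Slide down:
col 0: [2, 8, 32] -> [2, 8, 32]  score +0 (running 0)
col 1: [2, 32, 4] -> [2, 32, 4]  score +0 (running 0)
col 2: [64, 4, 2] -> [64, 4, 2]  score +0 (running 0)
Board after move:
 2  2 64
 8 32  4
32  4  2

Answer: 0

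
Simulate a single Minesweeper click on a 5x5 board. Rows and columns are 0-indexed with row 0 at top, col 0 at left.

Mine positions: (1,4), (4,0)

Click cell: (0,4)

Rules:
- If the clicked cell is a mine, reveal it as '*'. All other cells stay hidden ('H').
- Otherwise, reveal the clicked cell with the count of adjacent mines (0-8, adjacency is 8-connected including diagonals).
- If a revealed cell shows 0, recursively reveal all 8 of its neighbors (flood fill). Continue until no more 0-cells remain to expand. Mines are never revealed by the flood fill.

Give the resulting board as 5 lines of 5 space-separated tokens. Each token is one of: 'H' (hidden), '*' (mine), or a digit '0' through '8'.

H H H H 1
H H H H H
H H H H H
H H H H H
H H H H H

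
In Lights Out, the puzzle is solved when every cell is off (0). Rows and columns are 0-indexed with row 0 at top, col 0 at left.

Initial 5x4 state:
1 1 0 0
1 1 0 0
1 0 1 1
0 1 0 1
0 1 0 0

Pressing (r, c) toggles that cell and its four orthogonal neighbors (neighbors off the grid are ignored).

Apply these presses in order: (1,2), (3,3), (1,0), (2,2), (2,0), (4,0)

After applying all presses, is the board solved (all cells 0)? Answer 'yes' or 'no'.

After press 1 at (1,2):
1 1 1 0
1 0 1 1
1 0 0 1
0 1 0 1
0 1 0 0

After press 2 at (3,3):
1 1 1 0
1 0 1 1
1 0 0 0
0 1 1 0
0 1 0 1

After press 3 at (1,0):
0 1 1 0
0 1 1 1
0 0 0 0
0 1 1 0
0 1 0 1

After press 4 at (2,2):
0 1 1 0
0 1 0 1
0 1 1 1
0 1 0 0
0 1 0 1

After press 5 at (2,0):
0 1 1 0
1 1 0 1
1 0 1 1
1 1 0 0
0 1 0 1

After press 6 at (4,0):
0 1 1 0
1 1 0 1
1 0 1 1
0 1 0 0
1 0 0 1

Lights still on: 11

Answer: no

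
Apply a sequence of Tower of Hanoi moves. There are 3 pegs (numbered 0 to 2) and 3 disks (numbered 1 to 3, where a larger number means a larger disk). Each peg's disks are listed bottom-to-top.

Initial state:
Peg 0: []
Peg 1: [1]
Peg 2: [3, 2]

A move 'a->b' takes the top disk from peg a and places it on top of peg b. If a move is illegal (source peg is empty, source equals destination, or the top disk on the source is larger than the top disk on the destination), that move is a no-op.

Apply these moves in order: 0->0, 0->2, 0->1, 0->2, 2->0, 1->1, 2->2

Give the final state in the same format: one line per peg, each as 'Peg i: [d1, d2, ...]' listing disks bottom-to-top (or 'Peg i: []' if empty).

Answer: Peg 0: [2]
Peg 1: [1]
Peg 2: [3]

Derivation:
After move 1 (0->0):
Peg 0: []
Peg 1: [1]
Peg 2: [3, 2]

After move 2 (0->2):
Peg 0: []
Peg 1: [1]
Peg 2: [3, 2]

After move 3 (0->1):
Peg 0: []
Peg 1: [1]
Peg 2: [3, 2]

After move 4 (0->2):
Peg 0: []
Peg 1: [1]
Peg 2: [3, 2]

After move 5 (2->0):
Peg 0: [2]
Peg 1: [1]
Peg 2: [3]

After move 6 (1->1):
Peg 0: [2]
Peg 1: [1]
Peg 2: [3]

After move 7 (2->2):
Peg 0: [2]
Peg 1: [1]
Peg 2: [3]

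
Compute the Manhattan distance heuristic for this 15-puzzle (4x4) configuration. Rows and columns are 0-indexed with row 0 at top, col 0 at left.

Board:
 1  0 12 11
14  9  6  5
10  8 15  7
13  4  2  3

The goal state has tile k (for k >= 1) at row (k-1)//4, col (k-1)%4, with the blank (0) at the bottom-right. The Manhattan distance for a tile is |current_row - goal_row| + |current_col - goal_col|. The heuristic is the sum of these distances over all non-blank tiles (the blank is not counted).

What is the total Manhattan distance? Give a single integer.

Tile 1: at (0,0), goal (0,0), distance |0-0|+|0-0| = 0
Tile 12: at (0,2), goal (2,3), distance |0-2|+|2-3| = 3
Tile 11: at (0,3), goal (2,2), distance |0-2|+|3-2| = 3
Tile 14: at (1,0), goal (3,1), distance |1-3|+|0-1| = 3
Tile 9: at (1,1), goal (2,0), distance |1-2|+|1-0| = 2
Tile 6: at (1,2), goal (1,1), distance |1-1|+|2-1| = 1
Tile 5: at (1,3), goal (1,0), distance |1-1|+|3-0| = 3
Tile 10: at (2,0), goal (2,1), distance |2-2|+|0-1| = 1
Tile 8: at (2,1), goal (1,3), distance |2-1|+|1-3| = 3
Tile 15: at (2,2), goal (3,2), distance |2-3|+|2-2| = 1
Tile 7: at (2,3), goal (1,2), distance |2-1|+|3-2| = 2
Tile 13: at (3,0), goal (3,0), distance |3-3|+|0-0| = 0
Tile 4: at (3,1), goal (0,3), distance |3-0|+|1-3| = 5
Tile 2: at (3,2), goal (0,1), distance |3-0|+|2-1| = 4
Tile 3: at (3,3), goal (0,2), distance |3-0|+|3-2| = 4
Sum: 0 + 3 + 3 + 3 + 2 + 1 + 3 + 1 + 3 + 1 + 2 + 0 + 5 + 4 + 4 = 35

Answer: 35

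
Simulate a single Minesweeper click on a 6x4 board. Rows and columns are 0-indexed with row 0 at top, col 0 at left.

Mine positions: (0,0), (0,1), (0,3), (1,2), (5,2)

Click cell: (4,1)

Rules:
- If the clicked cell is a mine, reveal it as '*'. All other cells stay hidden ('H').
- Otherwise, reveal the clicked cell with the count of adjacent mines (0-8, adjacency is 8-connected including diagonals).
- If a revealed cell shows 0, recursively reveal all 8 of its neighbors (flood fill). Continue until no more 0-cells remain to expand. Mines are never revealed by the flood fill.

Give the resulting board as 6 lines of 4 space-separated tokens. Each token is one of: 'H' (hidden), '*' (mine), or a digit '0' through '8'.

H H H H
H H H H
H H H H
H H H H
H 1 H H
H H H H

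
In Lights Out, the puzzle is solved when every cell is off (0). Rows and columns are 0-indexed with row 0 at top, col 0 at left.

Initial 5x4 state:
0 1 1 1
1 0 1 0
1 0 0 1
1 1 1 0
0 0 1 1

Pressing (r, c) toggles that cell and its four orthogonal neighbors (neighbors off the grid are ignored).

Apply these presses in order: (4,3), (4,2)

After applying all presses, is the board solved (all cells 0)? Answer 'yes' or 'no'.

After press 1 at (4,3):
0 1 1 1
1 0 1 0
1 0 0 1
1 1 1 1
0 0 0 0

After press 2 at (4,2):
0 1 1 1
1 0 1 0
1 0 0 1
1 1 0 1
0 1 1 1

Lights still on: 13

Answer: no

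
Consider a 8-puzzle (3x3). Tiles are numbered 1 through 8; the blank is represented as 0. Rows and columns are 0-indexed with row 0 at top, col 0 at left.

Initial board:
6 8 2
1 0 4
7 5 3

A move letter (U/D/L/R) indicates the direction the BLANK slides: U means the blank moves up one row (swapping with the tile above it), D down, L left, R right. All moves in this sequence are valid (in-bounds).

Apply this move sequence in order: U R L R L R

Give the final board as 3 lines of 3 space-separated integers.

Answer: 6 2 0
1 8 4
7 5 3

Derivation:
After move 1 (U):
6 0 2
1 8 4
7 5 3

After move 2 (R):
6 2 0
1 8 4
7 5 3

After move 3 (L):
6 0 2
1 8 4
7 5 3

After move 4 (R):
6 2 0
1 8 4
7 5 3

After move 5 (L):
6 0 2
1 8 4
7 5 3

After move 6 (R):
6 2 0
1 8 4
7 5 3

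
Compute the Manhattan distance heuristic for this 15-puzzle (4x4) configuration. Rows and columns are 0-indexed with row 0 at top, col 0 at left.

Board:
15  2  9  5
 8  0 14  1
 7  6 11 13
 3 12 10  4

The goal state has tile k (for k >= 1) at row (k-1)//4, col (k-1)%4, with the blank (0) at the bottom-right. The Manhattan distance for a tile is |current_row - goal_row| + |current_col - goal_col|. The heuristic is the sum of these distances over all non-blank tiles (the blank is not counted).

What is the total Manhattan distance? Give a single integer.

Answer: 44

Derivation:
Tile 15: (0,0)->(3,2) = 5
Tile 2: (0,1)->(0,1) = 0
Tile 9: (0,2)->(2,0) = 4
Tile 5: (0,3)->(1,0) = 4
Tile 8: (1,0)->(1,3) = 3
Tile 14: (1,2)->(3,1) = 3
Tile 1: (1,3)->(0,0) = 4
Tile 7: (2,0)->(1,2) = 3
Tile 6: (2,1)->(1,1) = 1
Tile 11: (2,2)->(2,2) = 0
Tile 13: (2,3)->(3,0) = 4
Tile 3: (3,0)->(0,2) = 5
Tile 12: (3,1)->(2,3) = 3
Tile 10: (3,2)->(2,1) = 2
Tile 4: (3,3)->(0,3) = 3
Sum: 5 + 0 + 4 + 4 + 3 + 3 + 4 + 3 + 1 + 0 + 4 + 5 + 3 + 2 + 3 = 44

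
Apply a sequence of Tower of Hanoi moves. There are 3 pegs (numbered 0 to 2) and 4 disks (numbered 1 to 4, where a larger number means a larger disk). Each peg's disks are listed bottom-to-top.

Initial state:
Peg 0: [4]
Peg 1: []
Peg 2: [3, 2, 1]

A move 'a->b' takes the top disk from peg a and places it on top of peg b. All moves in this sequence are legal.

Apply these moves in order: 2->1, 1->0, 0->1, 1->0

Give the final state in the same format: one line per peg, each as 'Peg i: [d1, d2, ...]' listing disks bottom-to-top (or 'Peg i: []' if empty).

After move 1 (2->1):
Peg 0: [4]
Peg 1: [1]
Peg 2: [3, 2]

After move 2 (1->0):
Peg 0: [4, 1]
Peg 1: []
Peg 2: [3, 2]

After move 3 (0->1):
Peg 0: [4]
Peg 1: [1]
Peg 2: [3, 2]

After move 4 (1->0):
Peg 0: [4, 1]
Peg 1: []
Peg 2: [3, 2]

Answer: Peg 0: [4, 1]
Peg 1: []
Peg 2: [3, 2]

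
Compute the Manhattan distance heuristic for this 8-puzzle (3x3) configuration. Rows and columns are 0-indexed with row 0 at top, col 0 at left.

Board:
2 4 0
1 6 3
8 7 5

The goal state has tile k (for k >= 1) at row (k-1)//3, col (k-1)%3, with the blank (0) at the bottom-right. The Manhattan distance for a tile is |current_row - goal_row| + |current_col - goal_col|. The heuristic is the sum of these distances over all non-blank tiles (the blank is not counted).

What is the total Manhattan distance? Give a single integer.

Answer: 10

Derivation:
Tile 2: at (0,0), goal (0,1), distance |0-0|+|0-1| = 1
Tile 4: at (0,1), goal (1,0), distance |0-1|+|1-0| = 2
Tile 1: at (1,0), goal (0,0), distance |1-0|+|0-0| = 1
Tile 6: at (1,1), goal (1,2), distance |1-1|+|1-2| = 1
Tile 3: at (1,2), goal (0,2), distance |1-0|+|2-2| = 1
Tile 8: at (2,0), goal (2,1), distance |2-2|+|0-1| = 1
Tile 7: at (2,1), goal (2,0), distance |2-2|+|1-0| = 1
Tile 5: at (2,2), goal (1,1), distance |2-1|+|2-1| = 2
Sum: 1 + 2 + 1 + 1 + 1 + 1 + 1 + 2 = 10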